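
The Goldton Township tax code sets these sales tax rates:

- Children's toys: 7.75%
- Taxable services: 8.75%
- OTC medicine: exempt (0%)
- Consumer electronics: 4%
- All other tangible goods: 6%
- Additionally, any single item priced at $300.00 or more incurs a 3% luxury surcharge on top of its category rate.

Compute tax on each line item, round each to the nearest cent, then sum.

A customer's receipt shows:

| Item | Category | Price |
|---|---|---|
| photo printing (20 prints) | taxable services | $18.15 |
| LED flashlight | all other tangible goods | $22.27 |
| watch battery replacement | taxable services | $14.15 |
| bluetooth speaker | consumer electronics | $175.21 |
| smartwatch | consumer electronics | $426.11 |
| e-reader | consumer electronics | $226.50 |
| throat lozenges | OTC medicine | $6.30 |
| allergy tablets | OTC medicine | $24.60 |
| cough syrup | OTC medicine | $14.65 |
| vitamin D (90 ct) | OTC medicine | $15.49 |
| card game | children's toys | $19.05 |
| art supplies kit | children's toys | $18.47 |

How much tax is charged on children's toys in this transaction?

$2.91

Card game $19.05: children's toys → 7.75% → $1.48
Art supplies kit $18.47: children's toys → 7.75% → $1.43
Tax on children's toys = $1.48 + $1.43 = $2.91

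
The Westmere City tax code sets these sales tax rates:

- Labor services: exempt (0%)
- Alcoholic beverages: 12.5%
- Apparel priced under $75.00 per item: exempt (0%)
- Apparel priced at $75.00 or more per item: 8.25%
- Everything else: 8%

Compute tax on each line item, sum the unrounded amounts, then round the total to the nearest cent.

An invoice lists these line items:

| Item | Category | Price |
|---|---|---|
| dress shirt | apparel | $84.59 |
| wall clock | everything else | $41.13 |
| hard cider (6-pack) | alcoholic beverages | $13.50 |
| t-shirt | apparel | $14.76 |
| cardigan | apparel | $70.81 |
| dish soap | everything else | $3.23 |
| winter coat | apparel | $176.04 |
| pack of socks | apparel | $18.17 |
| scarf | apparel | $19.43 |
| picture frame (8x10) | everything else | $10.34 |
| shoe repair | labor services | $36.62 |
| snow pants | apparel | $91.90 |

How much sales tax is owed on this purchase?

Dress shirt $84.59: apparel, $75.00 or more → 8.25% → $6.978675
Wall clock $41.13: everything else → 8% → $3.2904
Hard cider (6-pack) $13.50: alcoholic beverages → 12.5% → $1.6875
T-shirt $14.76: apparel, under $75.00 → 0% → $0.00
Cardigan $70.81: apparel, under $75.00 → 0% → $0.00
Dish soap $3.23: everything else → 8% → $0.2584
Winter coat $176.04: apparel, $75.00 or more → 8.25% → $14.5233
Pack of socks $18.17: apparel, under $75.00 → 0% → $0.00
Scarf $19.43: apparel, under $75.00 → 0% → $0.00
Picture frame (8x10) $10.34: everything else → 8% → $0.8272
Shoe repair $36.62: labor services → 0% → $0.00
Snow pants $91.90: apparel, $75.00 or more → 8.25% → $7.58175
Unrounded tax sum = $35.147225 → $35.15

$35.15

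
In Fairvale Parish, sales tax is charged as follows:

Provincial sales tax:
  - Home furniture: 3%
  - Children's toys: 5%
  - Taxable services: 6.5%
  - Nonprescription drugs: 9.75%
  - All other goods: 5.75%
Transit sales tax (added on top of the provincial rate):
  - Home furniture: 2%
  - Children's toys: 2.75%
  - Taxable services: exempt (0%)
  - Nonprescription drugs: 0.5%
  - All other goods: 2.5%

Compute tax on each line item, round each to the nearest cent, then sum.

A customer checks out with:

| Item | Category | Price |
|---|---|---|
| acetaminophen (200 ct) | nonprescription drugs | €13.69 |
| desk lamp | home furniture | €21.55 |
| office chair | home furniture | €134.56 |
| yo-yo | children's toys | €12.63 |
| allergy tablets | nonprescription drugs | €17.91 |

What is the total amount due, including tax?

€212.37

Acetaminophen (200 ct) €13.69: nonprescription drugs → 9.75% + 0.5% transit = 10.25% → €1.40
Desk lamp €21.55: home furniture → 3% + 2% transit = 5% → €1.08
Office chair €134.56: home furniture → 3% + 2% transit = 5% → €6.73
Yo-yo €12.63: children's toys → 5% + 2.75% transit = 7.75% → €0.98
Allergy tablets €17.91: nonprescription drugs → 9.75% + 0.5% transit = 10.25% → €1.84
Subtotal = €200.34; tax = €12.03; total due = €212.37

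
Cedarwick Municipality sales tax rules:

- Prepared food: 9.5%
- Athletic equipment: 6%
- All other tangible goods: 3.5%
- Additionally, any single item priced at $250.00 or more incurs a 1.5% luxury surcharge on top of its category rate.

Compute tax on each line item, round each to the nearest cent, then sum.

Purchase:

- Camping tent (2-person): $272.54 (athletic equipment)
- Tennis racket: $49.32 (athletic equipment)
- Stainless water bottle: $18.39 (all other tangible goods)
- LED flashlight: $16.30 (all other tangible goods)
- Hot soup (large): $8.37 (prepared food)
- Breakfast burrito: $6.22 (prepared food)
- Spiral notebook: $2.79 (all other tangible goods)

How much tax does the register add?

$26.10

Camping tent (2-person) $272.54: athletic equipment → 6% + 1.5% surcharge = 7.5% → $20.44
Tennis racket $49.32: athletic equipment → 6% → $2.96
Stainless water bottle $18.39: all other tangible goods → 3.5% → $0.64
LED flashlight $16.30: all other tangible goods → 3.5% → $0.57
Hot soup (large) $8.37: prepared food → 9.5% → $0.80
Breakfast burrito $6.22: prepared food → 9.5% → $0.59
Spiral notebook $2.79: all other tangible goods → 3.5% → $0.10
Total tax = $20.44 + $2.96 + $0.64 + $0.57 + $0.80 + $0.59 + $0.10 = $26.10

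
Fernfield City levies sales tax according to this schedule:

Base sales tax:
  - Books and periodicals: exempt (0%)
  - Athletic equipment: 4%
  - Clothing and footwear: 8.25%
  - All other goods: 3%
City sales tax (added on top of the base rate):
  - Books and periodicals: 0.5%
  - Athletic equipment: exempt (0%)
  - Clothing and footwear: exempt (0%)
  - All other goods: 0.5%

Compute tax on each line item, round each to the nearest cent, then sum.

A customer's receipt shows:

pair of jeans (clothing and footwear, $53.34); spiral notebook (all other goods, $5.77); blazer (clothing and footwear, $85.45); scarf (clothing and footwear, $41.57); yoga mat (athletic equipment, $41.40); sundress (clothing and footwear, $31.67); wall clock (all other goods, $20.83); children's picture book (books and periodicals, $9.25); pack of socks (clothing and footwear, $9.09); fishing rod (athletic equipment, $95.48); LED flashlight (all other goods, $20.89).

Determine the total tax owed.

Pair of jeans $53.34: clothing and footwear → 8.25% + 0% city = 8.25% → $4.40
Spiral notebook $5.77: all other goods → 3% + 0.5% city = 3.5% → $0.20
Blazer $85.45: clothing and footwear → 8.25% + 0% city = 8.25% → $7.05
Scarf $41.57: clothing and footwear → 8.25% + 0% city = 8.25% → $3.43
Yoga mat $41.40: athletic equipment → 4% + 0% city = 4% → $1.66
Sundress $31.67: clothing and footwear → 8.25% + 0% city = 8.25% → $2.61
Wall clock $20.83: all other goods → 3% + 0.5% city = 3.5% → $0.73
Children's picture book $9.25: books and periodicals → 0% + 0.5% city = 0.5% → $0.05
Pack of socks $9.09: clothing and footwear → 8.25% + 0% city = 8.25% → $0.75
Fishing rod $95.48: athletic equipment → 4% + 0% city = 4% → $3.82
LED flashlight $20.89: all other goods → 3% + 0.5% city = 3.5% → $0.73
Total tax = $4.40 + $0.20 + $7.05 + $3.43 + $1.66 + $2.61 + $0.73 + $0.05 + $0.75 + $3.82 + $0.73 = $25.43

$25.43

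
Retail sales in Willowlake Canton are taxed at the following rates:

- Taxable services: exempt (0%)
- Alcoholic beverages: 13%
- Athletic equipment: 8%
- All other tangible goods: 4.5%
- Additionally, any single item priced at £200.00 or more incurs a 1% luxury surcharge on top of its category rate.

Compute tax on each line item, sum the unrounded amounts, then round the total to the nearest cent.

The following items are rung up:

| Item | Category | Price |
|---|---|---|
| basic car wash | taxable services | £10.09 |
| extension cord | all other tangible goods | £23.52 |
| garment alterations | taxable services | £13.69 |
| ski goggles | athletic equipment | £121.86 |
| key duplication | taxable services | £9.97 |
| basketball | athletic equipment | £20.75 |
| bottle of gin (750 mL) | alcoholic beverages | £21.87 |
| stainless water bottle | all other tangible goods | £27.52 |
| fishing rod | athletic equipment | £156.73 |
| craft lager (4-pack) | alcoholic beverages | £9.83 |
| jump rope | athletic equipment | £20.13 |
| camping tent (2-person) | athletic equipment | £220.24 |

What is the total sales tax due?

£51.80

Basic car wash £10.09: taxable services → 0% → £0.00
Extension cord £23.52: all other tangible goods → 4.5% → £1.0584
Garment alterations £13.69: taxable services → 0% → £0.00
Ski goggles £121.86: athletic equipment → 8% → £9.7488
Key duplication £9.97: taxable services → 0% → £0.00
Basketball £20.75: athletic equipment → 8% → £1.66
Bottle of gin (750 mL) £21.87: alcoholic beverages → 13% → £2.8431
Stainless water bottle £27.52: all other tangible goods → 4.5% → £1.2384
Fishing rod £156.73: athletic equipment → 8% → £12.5384
Craft lager (4-pack) £9.83: alcoholic beverages → 13% → £1.2779
Jump rope £20.13: athletic equipment → 8% → £1.6104
Camping tent (2-person) £220.24: athletic equipment → 8% + 1% surcharge = 9% → £19.8216
Unrounded tax sum = £51.797 → £51.80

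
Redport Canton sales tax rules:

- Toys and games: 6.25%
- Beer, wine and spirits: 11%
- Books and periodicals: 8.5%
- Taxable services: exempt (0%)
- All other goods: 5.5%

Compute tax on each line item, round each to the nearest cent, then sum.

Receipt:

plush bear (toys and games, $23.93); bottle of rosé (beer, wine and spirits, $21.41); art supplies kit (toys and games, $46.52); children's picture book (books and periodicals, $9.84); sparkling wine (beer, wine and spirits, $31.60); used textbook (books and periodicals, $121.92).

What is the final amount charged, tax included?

$276.67

Plush bear $23.93: toys and games → 6.25% → $1.50
Bottle of rosé $21.41: beer, wine and spirits → 11% → $2.36
Art supplies kit $46.52: toys and games → 6.25% → $2.91
Children's picture book $9.84: books and periodicals → 8.5% → $0.84
Sparkling wine $31.60: beer, wine and spirits → 11% → $3.48
Used textbook $121.92: books and periodicals → 8.5% → $10.36
Subtotal = $255.22; tax = $21.45; total due = $276.67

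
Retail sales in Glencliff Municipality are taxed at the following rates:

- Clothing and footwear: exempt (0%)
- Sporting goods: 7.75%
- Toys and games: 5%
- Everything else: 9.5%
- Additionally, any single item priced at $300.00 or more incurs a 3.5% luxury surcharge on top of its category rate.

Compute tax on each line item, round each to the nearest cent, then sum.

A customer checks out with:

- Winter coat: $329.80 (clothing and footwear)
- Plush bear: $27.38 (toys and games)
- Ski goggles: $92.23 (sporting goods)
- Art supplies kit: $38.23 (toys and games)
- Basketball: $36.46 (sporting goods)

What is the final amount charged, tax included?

Winter coat $329.80: clothing and footwear → 0% + 3.5% surcharge = 3.5% → $11.54
Plush bear $27.38: toys and games → 5% → $1.37
Ski goggles $92.23: sporting goods → 7.75% → $7.15
Art supplies kit $38.23: toys and games → 5% → $1.91
Basketball $36.46: sporting goods → 7.75% → $2.83
Subtotal = $524.10; tax = $24.80; total due = $548.90

$548.90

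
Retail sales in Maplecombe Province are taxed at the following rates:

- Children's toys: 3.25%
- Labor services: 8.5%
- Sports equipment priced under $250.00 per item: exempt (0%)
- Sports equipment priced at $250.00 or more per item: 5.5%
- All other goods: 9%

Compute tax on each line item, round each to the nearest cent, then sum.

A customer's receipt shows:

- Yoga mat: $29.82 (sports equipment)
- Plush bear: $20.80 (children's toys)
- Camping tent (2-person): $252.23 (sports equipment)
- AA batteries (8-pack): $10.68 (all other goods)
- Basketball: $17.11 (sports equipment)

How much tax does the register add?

$15.51

Yoga mat $29.82: sports equipment, under $250.00 → 0% → $0.00
Plush bear $20.80: children's toys → 3.25% → $0.68
Camping tent (2-person) $252.23: sports equipment, $250.00 or more → 5.5% → $13.87
AA batteries (8-pack) $10.68: all other goods → 9% → $0.96
Basketball $17.11: sports equipment, under $250.00 → 0% → $0.00
Total tax = $0.68 + $13.87 + $0.96 = $15.51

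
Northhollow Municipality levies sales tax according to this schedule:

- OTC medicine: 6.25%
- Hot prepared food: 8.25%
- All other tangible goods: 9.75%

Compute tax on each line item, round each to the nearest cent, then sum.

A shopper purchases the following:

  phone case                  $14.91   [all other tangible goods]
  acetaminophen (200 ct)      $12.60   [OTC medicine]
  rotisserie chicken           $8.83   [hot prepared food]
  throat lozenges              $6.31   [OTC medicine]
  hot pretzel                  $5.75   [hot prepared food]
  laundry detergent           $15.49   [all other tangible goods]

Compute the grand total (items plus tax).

Phone case $14.91: all other tangible goods → 9.75% → $1.45
Acetaminophen (200 ct) $12.60: OTC medicine → 6.25% → $0.79
Rotisserie chicken $8.83: hot prepared food → 8.25% → $0.73
Throat lozenges $6.31: OTC medicine → 6.25% → $0.39
Hot pretzel $5.75: hot prepared food → 8.25% → $0.47
Laundry detergent $15.49: all other tangible goods → 9.75% → $1.51
Subtotal = $63.89; tax = $5.34; total due = $69.23

$69.23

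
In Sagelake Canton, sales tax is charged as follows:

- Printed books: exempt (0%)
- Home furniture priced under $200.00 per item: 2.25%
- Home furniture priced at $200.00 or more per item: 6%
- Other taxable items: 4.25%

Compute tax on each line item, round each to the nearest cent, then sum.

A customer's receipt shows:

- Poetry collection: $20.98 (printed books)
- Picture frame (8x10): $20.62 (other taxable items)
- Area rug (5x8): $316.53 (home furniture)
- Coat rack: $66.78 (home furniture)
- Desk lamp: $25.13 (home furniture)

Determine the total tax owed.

$21.94

Poetry collection $20.98: printed books → 0% → $0.00
Picture frame (8x10) $20.62: other taxable items → 4.25% → $0.88
Area rug (5x8) $316.53: home furniture, $200.00 or more → 6% → $18.99
Coat rack $66.78: home furniture, under $200.00 → 2.25% → $1.50
Desk lamp $25.13: home furniture, under $200.00 → 2.25% → $0.57
Total tax = $0.88 + $18.99 + $1.50 + $0.57 = $21.94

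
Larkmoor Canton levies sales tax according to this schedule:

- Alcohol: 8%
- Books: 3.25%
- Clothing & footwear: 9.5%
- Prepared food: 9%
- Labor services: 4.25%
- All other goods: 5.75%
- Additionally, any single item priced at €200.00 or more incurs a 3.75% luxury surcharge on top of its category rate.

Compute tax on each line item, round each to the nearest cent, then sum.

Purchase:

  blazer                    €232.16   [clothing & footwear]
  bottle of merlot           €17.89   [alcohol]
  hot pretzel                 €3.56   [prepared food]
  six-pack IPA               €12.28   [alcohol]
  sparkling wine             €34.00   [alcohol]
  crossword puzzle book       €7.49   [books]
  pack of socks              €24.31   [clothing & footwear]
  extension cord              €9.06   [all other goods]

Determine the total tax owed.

Blazer €232.16: clothing & footwear → 9.5% + 3.75% surcharge = 13.25% → €30.76
Bottle of merlot €17.89: alcohol → 8% → €1.43
Hot pretzel €3.56: prepared food → 9% → €0.32
Six-pack IPA €12.28: alcohol → 8% → €0.98
Sparkling wine €34.00: alcohol → 8% → €2.72
Crossword puzzle book €7.49: books → 3.25% → €0.24
Pack of socks €24.31: clothing & footwear → 9.5% → €2.31
Extension cord €9.06: all other goods → 5.75% → €0.52
Total tax = €30.76 + €1.43 + €0.32 + €0.98 + €2.72 + €0.24 + €2.31 + €0.52 = €39.28

€39.28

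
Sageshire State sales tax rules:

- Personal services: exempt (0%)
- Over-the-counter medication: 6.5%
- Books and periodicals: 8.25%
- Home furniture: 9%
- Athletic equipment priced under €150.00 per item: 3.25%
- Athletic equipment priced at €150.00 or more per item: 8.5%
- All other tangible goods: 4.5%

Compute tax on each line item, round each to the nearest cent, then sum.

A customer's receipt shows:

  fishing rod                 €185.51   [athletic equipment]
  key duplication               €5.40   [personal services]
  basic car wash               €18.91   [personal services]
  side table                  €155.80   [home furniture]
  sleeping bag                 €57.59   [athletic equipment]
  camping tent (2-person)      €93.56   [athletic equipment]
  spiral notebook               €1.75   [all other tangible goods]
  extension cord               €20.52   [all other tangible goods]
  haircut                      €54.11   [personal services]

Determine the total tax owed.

Fishing rod €185.51: athletic equipment, €150.00 or more → 8.5% → €15.77
Key duplication €5.40: personal services → 0% → €0.00
Basic car wash €18.91: personal services → 0% → €0.00
Side table €155.80: home furniture → 9% → €14.02
Sleeping bag €57.59: athletic equipment, under €150.00 → 3.25% → €1.87
Camping tent (2-person) €93.56: athletic equipment, under €150.00 → 3.25% → €3.04
Spiral notebook €1.75: all other tangible goods → 4.5% → €0.08
Extension cord €20.52: all other tangible goods → 4.5% → €0.92
Haircut €54.11: personal services → 0% → €0.00
Total tax = €15.77 + €14.02 + €1.87 + €3.04 + €0.08 + €0.92 = €35.70

€35.70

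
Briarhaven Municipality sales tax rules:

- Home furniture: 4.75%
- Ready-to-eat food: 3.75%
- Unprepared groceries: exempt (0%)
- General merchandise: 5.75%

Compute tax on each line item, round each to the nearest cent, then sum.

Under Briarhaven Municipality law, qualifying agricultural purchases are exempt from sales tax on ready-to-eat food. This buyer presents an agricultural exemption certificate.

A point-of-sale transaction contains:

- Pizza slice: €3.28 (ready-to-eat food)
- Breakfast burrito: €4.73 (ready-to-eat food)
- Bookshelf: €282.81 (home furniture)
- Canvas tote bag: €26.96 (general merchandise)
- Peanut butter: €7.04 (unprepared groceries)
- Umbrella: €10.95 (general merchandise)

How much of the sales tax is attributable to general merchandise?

€2.18

Canvas tote bag €26.96: general merchandise → 5.75% → €1.55
Umbrella €10.95: general merchandise → 5.75% → €0.63
Tax on general merchandise = €1.55 + €0.63 = €2.18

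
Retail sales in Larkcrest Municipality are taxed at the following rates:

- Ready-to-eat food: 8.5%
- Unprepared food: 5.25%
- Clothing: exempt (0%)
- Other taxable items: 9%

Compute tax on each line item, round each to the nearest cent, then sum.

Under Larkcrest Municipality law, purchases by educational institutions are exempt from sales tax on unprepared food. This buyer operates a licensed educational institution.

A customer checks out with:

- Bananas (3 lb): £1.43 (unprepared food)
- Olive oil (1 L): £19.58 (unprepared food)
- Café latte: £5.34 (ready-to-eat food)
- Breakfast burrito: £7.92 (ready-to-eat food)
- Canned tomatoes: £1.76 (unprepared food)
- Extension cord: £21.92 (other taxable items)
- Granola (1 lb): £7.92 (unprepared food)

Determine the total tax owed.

Bananas (3 lb) £1.43: unprepared food, buyer-exempt → 0% → £0.00
Olive oil (1 L) £19.58: unprepared food, buyer-exempt → 0% → £0.00
Café latte £5.34: ready-to-eat food → 8.5% → £0.45
Breakfast burrito £7.92: ready-to-eat food → 8.5% → £0.67
Canned tomatoes £1.76: unprepared food, buyer-exempt → 0% → £0.00
Extension cord £21.92: other taxable items → 9% → £1.97
Granola (1 lb) £7.92: unprepared food, buyer-exempt → 0% → £0.00
Total tax = £0.45 + £0.67 + £1.97 = £3.09

£3.09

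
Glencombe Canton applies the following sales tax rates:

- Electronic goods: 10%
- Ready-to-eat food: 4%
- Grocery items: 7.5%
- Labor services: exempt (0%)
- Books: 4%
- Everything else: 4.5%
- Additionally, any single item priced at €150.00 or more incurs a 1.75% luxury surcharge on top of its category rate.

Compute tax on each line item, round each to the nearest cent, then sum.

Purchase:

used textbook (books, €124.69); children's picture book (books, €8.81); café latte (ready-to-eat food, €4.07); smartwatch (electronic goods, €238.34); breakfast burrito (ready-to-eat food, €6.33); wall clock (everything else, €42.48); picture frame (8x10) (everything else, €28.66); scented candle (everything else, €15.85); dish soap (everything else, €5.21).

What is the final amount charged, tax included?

€512.33

Used textbook €124.69: books → 4% → €4.99
Children's picture book €8.81: books → 4% → €0.35
Café latte €4.07: ready-to-eat food → 4% → €0.16
Smartwatch €238.34: electronic goods → 10% + 1.75% surcharge = 11.75% → €28.00
Breakfast burrito €6.33: ready-to-eat food → 4% → €0.25
Wall clock €42.48: everything else → 4.5% → €1.91
Picture frame (8x10) €28.66: everything else → 4.5% → €1.29
Scented candle €15.85: everything else → 4.5% → €0.71
Dish soap €5.21: everything else → 4.5% → €0.23
Subtotal = €474.44; tax = €37.89; total due = €512.33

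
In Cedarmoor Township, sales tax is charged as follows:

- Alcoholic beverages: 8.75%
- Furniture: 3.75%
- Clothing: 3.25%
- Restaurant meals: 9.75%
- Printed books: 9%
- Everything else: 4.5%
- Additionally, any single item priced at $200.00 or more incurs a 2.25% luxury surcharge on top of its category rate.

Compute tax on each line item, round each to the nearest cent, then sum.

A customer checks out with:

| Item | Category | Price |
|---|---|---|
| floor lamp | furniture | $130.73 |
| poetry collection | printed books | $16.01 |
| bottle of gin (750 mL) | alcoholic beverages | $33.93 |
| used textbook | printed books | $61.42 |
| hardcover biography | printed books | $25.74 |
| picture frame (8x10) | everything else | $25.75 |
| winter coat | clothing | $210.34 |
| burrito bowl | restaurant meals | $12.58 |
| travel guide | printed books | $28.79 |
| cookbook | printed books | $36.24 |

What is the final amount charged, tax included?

$618.50

Floor lamp $130.73: furniture → 3.75% → $4.90
Poetry collection $16.01: printed books → 9% → $1.44
Bottle of gin (750 mL) $33.93: alcoholic beverages → 8.75% → $2.97
Used textbook $61.42: printed books → 9% → $5.53
Hardcover biography $25.74: printed books → 9% → $2.32
Picture frame (8x10) $25.75: everything else → 4.5% → $1.16
Winter coat $210.34: clothing → 3.25% + 2.25% surcharge = 5.5% → $11.57
Burrito bowl $12.58: restaurant meals → 9.75% → $1.23
Travel guide $28.79: printed books → 9% → $2.59
Cookbook $36.24: printed books → 9% → $3.26
Subtotal = $581.53; tax = $36.97; total due = $618.50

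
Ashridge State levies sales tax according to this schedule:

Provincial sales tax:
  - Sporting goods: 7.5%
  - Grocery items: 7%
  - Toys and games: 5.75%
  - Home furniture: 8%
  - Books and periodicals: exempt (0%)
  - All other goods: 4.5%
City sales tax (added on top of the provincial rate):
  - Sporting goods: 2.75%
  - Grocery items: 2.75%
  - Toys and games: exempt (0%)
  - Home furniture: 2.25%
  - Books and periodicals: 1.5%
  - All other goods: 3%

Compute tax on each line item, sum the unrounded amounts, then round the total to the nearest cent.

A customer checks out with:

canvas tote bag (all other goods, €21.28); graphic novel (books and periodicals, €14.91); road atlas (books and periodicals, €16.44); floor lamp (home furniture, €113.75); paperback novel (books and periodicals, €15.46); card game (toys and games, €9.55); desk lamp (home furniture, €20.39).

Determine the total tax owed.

€16.60

Canvas tote bag €21.28: all other goods → 4.5% + 3% city = 7.5% → €1.596
Graphic novel €14.91: books and periodicals → 0% + 1.5% city = 1.5% → €0.22365
Road atlas €16.44: books and periodicals → 0% + 1.5% city = 1.5% → €0.2466
Floor lamp €113.75: home furniture → 8% + 2.25% city = 10.25% → €11.659375
Paperback novel €15.46: books and periodicals → 0% + 1.5% city = 1.5% → €0.2319
Card game €9.55: toys and games → 5.75% + 0% city = 5.75% → €0.549125
Desk lamp €20.39: home furniture → 8% + 2.25% city = 10.25% → €2.089975
Unrounded tax sum = €16.596625 → €16.60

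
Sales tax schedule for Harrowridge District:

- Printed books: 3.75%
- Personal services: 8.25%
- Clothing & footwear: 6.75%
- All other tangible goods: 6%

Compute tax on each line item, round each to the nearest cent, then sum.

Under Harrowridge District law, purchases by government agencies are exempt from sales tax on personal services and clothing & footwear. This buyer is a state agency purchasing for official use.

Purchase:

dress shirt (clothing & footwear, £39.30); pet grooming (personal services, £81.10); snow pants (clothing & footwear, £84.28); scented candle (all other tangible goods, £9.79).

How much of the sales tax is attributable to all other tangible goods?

£0.59

Scented candle £9.79: all other tangible goods → 6% → £0.59
Tax on all other tangible goods = £0.59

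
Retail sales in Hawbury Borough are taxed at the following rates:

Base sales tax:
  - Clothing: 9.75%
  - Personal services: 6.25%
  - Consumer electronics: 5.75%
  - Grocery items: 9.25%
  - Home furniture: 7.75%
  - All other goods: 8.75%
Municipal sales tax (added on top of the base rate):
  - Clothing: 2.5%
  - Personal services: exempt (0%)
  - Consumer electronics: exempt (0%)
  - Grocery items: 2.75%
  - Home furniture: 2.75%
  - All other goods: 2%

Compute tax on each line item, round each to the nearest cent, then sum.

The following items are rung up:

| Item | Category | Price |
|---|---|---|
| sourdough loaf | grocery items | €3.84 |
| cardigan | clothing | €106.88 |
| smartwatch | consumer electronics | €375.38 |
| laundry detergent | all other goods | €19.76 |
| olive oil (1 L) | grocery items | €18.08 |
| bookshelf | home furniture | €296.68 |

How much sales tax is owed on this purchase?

€70.57

Sourdough loaf €3.84: grocery items → 9.25% + 2.75% municipal = 12% → €0.46
Cardigan €106.88: clothing → 9.75% + 2.5% municipal = 12.25% → €13.09
Smartwatch €375.38: consumer electronics → 5.75% + 0% municipal = 5.75% → €21.58
Laundry detergent €19.76: all other goods → 8.75% + 2% municipal = 10.75% → €2.12
Olive oil (1 L) €18.08: grocery items → 9.25% + 2.75% municipal = 12% → €2.17
Bookshelf €296.68: home furniture → 7.75% + 2.75% municipal = 10.5% → €31.15
Total tax = €0.46 + €13.09 + €21.58 + €2.12 + €2.17 + €31.15 = €70.57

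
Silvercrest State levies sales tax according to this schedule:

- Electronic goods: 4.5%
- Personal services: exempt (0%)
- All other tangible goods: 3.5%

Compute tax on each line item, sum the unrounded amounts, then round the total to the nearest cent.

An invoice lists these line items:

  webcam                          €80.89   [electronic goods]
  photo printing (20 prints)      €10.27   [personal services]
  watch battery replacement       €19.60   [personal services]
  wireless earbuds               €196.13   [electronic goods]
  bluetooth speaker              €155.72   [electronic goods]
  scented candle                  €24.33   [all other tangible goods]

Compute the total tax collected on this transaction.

€20.32

Webcam €80.89: electronic goods → 4.5% → €3.64005
Photo printing (20 prints) €10.27: personal services → 0% → €0.00
Watch battery replacement €19.60: personal services → 0% → €0.00
Wireless earbuds €196.13: electronic goods → 4.5% → €8.82585
Bluetooth speaker €155.72: electronic goods → 4.5% → €7.0074
Scented candle €24.33: all other tangible goods → 3.5% → €0.85155
Unrounded tax sum = €20.32485 → €20.32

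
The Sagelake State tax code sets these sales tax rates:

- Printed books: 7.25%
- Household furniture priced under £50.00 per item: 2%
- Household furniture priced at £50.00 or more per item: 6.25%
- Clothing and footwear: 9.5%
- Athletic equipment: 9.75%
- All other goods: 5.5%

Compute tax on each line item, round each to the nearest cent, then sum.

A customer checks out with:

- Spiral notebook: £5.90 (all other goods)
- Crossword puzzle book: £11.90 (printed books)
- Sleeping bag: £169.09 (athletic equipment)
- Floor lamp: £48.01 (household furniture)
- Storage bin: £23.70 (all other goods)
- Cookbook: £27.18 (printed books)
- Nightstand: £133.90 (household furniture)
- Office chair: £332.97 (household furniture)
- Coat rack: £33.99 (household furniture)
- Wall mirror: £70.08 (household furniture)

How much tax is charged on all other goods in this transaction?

Spiral notebook £5.90: all other goods → 5.5% → £0.32
Storage bin £23.70: all other goods → 5.5% → £1.30
Tax on all other goods = £0.32 + £1.30 = £1.62

£1.62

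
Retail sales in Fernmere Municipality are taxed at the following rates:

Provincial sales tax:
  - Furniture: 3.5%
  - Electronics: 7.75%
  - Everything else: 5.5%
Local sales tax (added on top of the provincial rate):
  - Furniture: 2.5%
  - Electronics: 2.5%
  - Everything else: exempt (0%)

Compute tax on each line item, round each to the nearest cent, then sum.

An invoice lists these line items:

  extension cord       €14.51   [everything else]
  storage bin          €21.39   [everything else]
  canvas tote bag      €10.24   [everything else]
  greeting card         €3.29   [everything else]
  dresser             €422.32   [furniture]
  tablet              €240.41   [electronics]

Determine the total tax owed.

Extension cord €14.51: everything else → 5.5% + 0% local = 5.5% → €0.80
Storage bin €21.39: everything else → 5.5% + 0% local = 5.5% → €1.18
Canvas tote bag €10.24: everything else → 5.5% + 0% local = 5.5% → €0.56
Greeting card €3.29: everything else → 5.5% + 0% local = 5.5% → €0.18
Dresser €422.32: furniture → 3.5% + 2.5% local = 6% → €25.34
Tablet €240.41: electronics → 7.75% + 2.5% local = 10.25% → €24.64
Total tax = €0.80 + €1.18 + €0.56 + €0.18 + €25.34 + €24.64 = €52.70

€52.70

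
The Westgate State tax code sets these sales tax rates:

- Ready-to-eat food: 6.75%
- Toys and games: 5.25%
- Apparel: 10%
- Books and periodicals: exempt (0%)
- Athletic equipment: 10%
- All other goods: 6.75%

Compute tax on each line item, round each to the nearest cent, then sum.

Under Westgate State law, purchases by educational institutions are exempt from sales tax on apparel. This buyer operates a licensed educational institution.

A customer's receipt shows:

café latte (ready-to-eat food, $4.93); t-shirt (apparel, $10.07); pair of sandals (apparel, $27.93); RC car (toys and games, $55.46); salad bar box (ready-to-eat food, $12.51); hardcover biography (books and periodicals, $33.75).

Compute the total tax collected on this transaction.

$4.08

Café latte $4.93: ready-to-eat food → 6.75% → $0.33
T-shirt $10.07: apparel, buyer-exempt → 0% → $0.00
Pair of sandals $27.93: apparel, buyer-exempt → 0% → $0.00
RC car $55.46: toys and games → 5.25% → $2.91
Salad bar box $12.51: ready-to-eat food → 6.75% → $0.84
Hardcover biography $33.75: books and periodicals → 0% → $0.00
Total tax = $0.33 + $2.91 + $0.84 = $4.08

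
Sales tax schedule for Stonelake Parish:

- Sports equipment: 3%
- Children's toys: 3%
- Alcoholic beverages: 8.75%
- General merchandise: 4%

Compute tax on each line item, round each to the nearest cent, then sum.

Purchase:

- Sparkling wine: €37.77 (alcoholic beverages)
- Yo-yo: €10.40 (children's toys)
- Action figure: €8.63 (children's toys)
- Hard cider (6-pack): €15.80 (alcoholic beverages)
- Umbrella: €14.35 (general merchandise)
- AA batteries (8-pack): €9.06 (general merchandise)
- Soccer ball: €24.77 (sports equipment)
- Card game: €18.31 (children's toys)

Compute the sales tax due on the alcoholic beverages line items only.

Sparkling wine €37.77: alcoholic beverages → 8.75% → €3.30
Hard cider (6-pack) €15.80: alcoholic beverages → 8.75% → €1.38
Tax on alcoholic beverages = €3.30 + €1.38 = €4.68

€4.68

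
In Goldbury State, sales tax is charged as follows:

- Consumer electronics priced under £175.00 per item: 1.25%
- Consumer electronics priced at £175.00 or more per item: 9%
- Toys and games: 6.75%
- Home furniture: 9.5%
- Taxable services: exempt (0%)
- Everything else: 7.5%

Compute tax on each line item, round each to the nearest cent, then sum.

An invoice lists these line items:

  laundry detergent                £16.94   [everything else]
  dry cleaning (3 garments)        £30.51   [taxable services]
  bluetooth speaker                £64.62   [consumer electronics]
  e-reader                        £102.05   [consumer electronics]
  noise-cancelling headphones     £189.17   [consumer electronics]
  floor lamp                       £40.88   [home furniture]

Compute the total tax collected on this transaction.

£24.27

Laundry detergent £16.94: everything else → 7.5% → £1.27
Dry cleaning (3 garments) £30.51: taxable services → 0% → £0.00
Bluetooth speaker £64.62: consumer electronics, under £175.00 → 1.25% → £0.81
E-reader £102.05: consumer electronics, under £175.00 → 1.25% → £1.28
Noise-cancelling headphones £189.17: consumer electronics, £175.00 or more → 9% → £17.03
Floor lamp £40.88: home furniture → 9.5% → £3.88
Total tax = £1.27 + £0.81 + £1.28 + £17.03 + £3.88 = £24.27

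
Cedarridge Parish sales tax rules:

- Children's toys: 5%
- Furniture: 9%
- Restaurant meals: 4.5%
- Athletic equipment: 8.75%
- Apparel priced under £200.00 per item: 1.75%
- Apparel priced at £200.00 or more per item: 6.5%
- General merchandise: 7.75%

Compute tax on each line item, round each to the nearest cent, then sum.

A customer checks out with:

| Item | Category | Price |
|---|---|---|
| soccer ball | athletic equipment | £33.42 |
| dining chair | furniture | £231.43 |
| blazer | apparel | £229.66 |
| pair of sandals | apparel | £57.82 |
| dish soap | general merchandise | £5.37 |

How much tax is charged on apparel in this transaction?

Blazer £229.66: apparel, £200.00 or more → 6.5% → £14.93
Pair of sandals £57.82: apparel, under £200.00 → 1.75% → £1.01
Tax on apparel = £14.93 + £1.01 = £15.94

£15.94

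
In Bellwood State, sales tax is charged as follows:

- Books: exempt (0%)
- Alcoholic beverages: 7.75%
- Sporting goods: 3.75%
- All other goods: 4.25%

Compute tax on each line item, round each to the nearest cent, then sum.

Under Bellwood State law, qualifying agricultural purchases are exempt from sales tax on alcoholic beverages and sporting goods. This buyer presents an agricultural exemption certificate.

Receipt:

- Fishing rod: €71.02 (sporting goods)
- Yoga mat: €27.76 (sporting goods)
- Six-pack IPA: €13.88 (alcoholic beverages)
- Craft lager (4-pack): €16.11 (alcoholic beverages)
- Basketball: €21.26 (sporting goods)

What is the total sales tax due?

Fishing rod €71.02: sporting goods, buyer-exempt → 0% → €0.00
Yoga mat €27.76: sporting goods, buyer-exempt → 0% → €0.00
Six-pack IPA €13.88: alcoholic beverages, buyer-exempt → 0% → €0.00
Craft lager (4-pack) €16.11: alcoholic beverages, buyer-exempt → 0% → €0.00
Basketball €21.26: sporting goods, buyer-exempt → 0% → €0.00
Total tax = €0.00

€0.00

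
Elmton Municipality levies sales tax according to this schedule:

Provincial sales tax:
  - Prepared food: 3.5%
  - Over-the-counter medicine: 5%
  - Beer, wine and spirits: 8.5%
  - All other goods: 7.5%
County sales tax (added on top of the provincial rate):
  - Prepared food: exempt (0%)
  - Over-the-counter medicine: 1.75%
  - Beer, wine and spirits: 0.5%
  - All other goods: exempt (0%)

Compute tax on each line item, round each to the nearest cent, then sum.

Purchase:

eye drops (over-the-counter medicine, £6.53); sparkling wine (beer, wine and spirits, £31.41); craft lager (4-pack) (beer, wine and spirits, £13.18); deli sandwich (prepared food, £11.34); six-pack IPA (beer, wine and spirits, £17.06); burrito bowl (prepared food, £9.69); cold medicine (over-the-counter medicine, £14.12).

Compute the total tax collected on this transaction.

Eye drops £6.53: over-the-counter medicine → 5% + 1.75% county = 6.75% → £0.44
Sparkling wine £31.41: beer, wine and spirits → 8.5% + 0.5% county = 9% → £2.83
Craft lager (4-pack) £13.18: beer, wine and spirits → 8.5% + 0.5% county = 9% → £1.19
Deli sandwich £11.34: prepared food → 3.5% + 0% county = 3.5% → £0.40
Six-pack IPA £17.06: beer, wine and spirits → 8.5% + 0.5% county = 9% → £1.54
Burrito bowl £9.69: prepared food → 3.5% + 0% county = 3.5% → £0.34
Cold medicine £14.12: over-the-counter medicine → 5% + 1.75% county = 6.75% → £0.95
Total tax = £0.44 + £2.83 + £1.19 + £0.40 + £1.54 + £0.34 + £0.95 = £7.69

£7.69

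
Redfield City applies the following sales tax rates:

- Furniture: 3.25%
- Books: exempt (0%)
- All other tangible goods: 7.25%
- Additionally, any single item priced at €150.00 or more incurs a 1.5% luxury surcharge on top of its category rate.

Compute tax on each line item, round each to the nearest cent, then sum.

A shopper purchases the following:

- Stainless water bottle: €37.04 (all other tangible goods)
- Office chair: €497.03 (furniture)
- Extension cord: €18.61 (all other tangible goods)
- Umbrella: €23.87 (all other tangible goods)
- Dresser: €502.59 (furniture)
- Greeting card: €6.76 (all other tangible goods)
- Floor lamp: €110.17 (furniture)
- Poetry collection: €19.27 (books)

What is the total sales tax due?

€57.32

Stainless water bottle €37.04: all other tangible goods → 7.25% → €2.69
Office chair €497.03: furniture → 3.25% + 1.5% surcharge = 4.75% → €23.61
Extension cord €18.61: all other tangible goods → 7.25% → €1.35
Umbrella €23.87: all other tangible goods → 7.25% → €1.73
Dresser €502.59: furniture → 3.25% + 1.5% surcharge = 4.75% → €23.87
Greeting card €6.76: all other tangible goods → 7.25% → €0.49
Floor lamp €110.17: furniture → 3.25% → €3.58
Poetry collection €19.27: books → 0% → €0.00
Total tax = €2.69 + €23.61 + €1.35 + €1.73 + €23.87 + €0.49 + €3.58 = €57.32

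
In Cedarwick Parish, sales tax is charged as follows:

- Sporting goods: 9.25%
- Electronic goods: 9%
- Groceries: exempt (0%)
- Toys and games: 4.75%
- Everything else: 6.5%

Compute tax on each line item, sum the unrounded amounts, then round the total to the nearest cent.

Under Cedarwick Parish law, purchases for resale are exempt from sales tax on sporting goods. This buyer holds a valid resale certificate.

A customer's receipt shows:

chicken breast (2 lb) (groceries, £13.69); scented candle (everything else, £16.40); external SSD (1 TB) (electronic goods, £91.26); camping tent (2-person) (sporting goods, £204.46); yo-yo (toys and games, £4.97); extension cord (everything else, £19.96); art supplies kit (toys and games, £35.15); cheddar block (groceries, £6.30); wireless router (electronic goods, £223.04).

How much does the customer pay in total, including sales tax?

Chicken breast (2 lb) £13.69: groceries → 0% → £0.00
Scented candle £16.40: everything else → 6.5% → £1.066
External SSD (1 TB) £91.26: electronic goods → 9% → £8.2134
Camping tent (2-person) £204.46: sporting goods, buyer-exempt → 0% → £0.00
Yo-yo £4.97: toys and games → 4.75% → £0.236075
Extension cord £19.96: everything else → 6.5% → £1.2974
Art supplies kit £35.15: toys and games → 4.75% → £1.669625
Cheddar block £6.30: groceries → 0% → £0.00
Wireless router £223.04: electronic goods → 9% → £20.0736
Subtotal = £615.23; unrounded tax = £32.5561 → £32.56; total due = £647.79

£647.79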